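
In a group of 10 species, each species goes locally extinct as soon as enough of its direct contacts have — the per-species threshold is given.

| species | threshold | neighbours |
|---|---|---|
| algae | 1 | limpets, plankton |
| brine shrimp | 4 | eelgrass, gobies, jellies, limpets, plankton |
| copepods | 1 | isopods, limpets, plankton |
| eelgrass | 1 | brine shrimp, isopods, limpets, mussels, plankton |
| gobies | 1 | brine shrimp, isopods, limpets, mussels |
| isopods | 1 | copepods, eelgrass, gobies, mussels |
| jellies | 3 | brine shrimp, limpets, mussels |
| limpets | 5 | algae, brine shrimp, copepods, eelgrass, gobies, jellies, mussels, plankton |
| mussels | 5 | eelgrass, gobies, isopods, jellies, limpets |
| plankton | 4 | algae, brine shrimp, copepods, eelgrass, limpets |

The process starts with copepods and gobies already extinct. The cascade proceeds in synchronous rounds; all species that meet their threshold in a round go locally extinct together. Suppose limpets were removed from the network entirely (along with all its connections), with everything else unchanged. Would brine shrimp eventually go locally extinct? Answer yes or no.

With limpets removed:
Round 1 — copepods, gobies go locally extinct (initial).
Round 2 — checking thresholds:
  brine shrimp: 1 of 4 neighbours < 4, below threshold.
  isopods: 2 of 4 neighbours ≥ 1, goes locally extinct.
  mussels: 1 of 4 neighbours < 5, below threshold.
  plankton: 1 of 4 neighbours < 4, below threshold.
Round 3 — checking thresholds:
  brine shrimp: 1 of 4 neighbours < 4, below threshold.
  eelgrass: 1 of 4 neighbours ≥ 1, goes locally extinct.
  mussels: 2 of 4 neighbours < 5, below threshold.
  plankton: 1 of 4 neighbours < 4, below threshold.
Round 4 — no new extinctions; cascade stops.

no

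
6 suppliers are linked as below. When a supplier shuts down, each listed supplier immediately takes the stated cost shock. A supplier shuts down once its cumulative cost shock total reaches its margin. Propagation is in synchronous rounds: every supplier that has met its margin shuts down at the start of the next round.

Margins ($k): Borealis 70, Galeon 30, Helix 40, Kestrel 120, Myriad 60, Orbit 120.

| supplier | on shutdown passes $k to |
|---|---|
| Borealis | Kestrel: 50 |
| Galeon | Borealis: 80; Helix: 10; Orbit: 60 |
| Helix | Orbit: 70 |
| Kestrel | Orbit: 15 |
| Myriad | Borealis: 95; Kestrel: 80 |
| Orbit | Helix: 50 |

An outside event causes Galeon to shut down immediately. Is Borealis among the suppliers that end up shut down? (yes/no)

Round 1 — Galeon shuts down (initial).
  Borealis: +80 → 80 ≥ 70
  Helix: +10 → 10 < 40
  Orbit: +60 → 60 < 120
Round 2 — Borealis shuts down.
  Kestrel: +50 → 50 < 120
No further shutdowns.

yes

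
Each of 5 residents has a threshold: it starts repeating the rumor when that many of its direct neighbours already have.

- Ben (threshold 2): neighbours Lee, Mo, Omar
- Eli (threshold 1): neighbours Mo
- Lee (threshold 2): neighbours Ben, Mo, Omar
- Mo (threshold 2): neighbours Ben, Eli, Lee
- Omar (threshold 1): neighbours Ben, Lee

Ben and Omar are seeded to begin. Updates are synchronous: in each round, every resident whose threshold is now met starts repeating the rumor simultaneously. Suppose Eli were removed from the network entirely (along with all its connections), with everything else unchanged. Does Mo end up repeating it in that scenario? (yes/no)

With Eli removed:
Round 1 — Ben, Omar start repeating the rumor (initial).
Round 2 — checking thresholds:
  Lee: 2 of 3 neighbours ≥ 2, starts repeating the rumor.
  Mo: 1 of 2 neighbours < 2, not yet.
Round 3 — checking thresholds:
  Mo: 2 of 2 neighbours ≥ 2, starts repeating the rumor.
Round 4 — no new spreads; cascade stops.

yes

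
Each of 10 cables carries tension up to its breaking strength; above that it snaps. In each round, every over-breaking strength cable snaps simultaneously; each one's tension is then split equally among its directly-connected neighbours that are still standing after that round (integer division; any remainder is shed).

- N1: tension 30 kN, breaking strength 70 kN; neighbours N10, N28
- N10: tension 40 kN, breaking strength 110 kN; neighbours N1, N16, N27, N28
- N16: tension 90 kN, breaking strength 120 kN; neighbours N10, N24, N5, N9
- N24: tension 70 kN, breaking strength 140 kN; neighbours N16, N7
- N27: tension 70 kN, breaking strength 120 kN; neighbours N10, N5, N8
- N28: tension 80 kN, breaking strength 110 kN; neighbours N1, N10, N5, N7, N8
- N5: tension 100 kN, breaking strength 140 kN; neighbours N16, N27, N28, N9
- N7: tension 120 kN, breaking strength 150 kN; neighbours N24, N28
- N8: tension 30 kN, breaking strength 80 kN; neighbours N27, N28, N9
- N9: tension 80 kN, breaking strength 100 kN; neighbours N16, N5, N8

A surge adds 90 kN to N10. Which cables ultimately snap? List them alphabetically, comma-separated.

N1, N10, N16, N27, N28, N5, N8, N9

Round 1 — N10 at 130 > 110. N10 snaps.
  N10 sheds 130 kN to N1, N16, N27, N28: 32 each (2 lost).
    N1: 30+32 = 62 ≤ 70
    N16: 90+32 = 122 > 120
    N27: 70+32 = 102 ≤ 120
    N28: 80+32 = 112 > 110
Round 2 — N16, N28 snap.
  N16 sheds 122 kN to N24, N5, N9: 40 each (2 lost).
    N24: 70+40 = 110 ≤ 140
    N5: 100+40 = 140 ≤ 140
    N9: 80+40 = 120 > 100
  N28 sheds 112 kN to N1, N5, N7, N8: 28 each.
    N1: 62+28 = 90 > 70
    N5: 140+28 = 168 > 140
    N7: 120+28 = 148 ≤ 150
    N8: 30+28 = 58 ≤ 80
Round 3 — N1, N5, N9 snap.
  N1 sheds 90 kN: no online neighbours, lost.
  N5 sheds 168 kN to N27: 168 each.
    N27: 102+168 = 270 > 120
  N9 sheds 120 kN to N8: 120 each.
    N8: 58+120 = 178 > 80
Round 4 — N27, N8 snap.
  N27 sheds 270 kN: no online neighbours, lost.
  N8 sheds 178 kN: no online neighbours, lost.
No further breaks.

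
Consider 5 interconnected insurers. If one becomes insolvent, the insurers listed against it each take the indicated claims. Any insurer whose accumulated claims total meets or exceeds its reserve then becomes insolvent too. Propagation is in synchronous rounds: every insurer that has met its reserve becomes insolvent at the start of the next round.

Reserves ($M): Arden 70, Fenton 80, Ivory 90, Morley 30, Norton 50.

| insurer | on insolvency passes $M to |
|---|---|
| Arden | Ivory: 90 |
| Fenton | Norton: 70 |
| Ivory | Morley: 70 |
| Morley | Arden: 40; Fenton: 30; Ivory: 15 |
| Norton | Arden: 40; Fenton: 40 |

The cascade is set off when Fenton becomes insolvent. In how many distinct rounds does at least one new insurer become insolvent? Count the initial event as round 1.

2

Round 1 — Fenton becomes insolvent (initial).
  Norton: +70 → 70 ≥ 50
Round 2 — Norton becomes insolvent.
  Arden: +40 → 40 < 70
No further insolvencies.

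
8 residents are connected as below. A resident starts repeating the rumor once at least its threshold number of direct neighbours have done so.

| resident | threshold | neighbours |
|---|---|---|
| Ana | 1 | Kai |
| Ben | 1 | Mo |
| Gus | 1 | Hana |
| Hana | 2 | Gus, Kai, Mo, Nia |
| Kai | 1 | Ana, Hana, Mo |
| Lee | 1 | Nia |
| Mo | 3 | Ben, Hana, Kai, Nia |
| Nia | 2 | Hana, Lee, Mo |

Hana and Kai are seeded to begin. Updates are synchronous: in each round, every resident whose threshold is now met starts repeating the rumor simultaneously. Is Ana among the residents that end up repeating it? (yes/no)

yes

Round 1 — Hana, Kai start repeating the rumor (initial).
Round 2 — checking thresholds:
  Ana: 1 of 1 neighbours ≥ 1, starts repeating the rumor.
  Gus: 1 of 1 neighbours ≥ 1, starts repeating the rumor.
  Mo: 2 of 4 neighbours < 3, below threshold.
  Nia: 1 of 3 neighbours < 2, below threshold.
Round 3 — no new spreads; cascade stops.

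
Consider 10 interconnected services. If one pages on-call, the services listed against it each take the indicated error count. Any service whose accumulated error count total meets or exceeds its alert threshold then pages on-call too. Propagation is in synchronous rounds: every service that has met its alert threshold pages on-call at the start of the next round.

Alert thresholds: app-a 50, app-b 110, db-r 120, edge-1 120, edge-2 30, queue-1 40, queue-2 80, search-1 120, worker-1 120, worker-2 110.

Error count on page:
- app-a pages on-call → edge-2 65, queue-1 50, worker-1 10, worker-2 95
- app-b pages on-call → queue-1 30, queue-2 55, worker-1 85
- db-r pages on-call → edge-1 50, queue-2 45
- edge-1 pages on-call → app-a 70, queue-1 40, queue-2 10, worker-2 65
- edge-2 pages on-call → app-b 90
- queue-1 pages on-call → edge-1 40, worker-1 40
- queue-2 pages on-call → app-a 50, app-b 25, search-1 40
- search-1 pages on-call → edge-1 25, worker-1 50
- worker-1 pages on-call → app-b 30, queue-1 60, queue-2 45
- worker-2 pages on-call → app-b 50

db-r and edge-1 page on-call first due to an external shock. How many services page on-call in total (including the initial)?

Round 1 — db-r, edge-1 page on-call (initial).
  app-a: +70 → 70 ≥ 50
  queue-1: +40 → 40 ≥ 40
  queue-2: +45+10 → 55 < 80
  worker-2: +65 → 65 < 110
Round 2 — app-a, queue-1 page on-call.
  edge-2: +65 → 65 ≥ 30
  worker-1: +10+40 → 50 < 120
  worker-2: +95 → 160 ≥ 110
Round 3 — edge-2, worker-2 page on-call.
  app-b: +90+50 → 140 ≥ 110
Round 4 — app-b pages on-call.
  queue-2: +55 → 110 ≥ 80
  worker-1: +85 → 135 ≥ 120
Round 5 — queue-2, worker-1 page on-call.
  search-1: +40 → 40 < 120
No further pages.

9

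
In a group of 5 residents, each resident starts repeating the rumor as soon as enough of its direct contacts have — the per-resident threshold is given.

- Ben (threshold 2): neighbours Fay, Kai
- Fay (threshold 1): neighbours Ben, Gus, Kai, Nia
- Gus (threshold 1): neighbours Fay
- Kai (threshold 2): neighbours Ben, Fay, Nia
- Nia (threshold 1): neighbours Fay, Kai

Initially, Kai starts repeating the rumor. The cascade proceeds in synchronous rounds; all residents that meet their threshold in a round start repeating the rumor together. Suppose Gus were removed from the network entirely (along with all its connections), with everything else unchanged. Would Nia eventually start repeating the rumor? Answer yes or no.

yes

With Gus removed:
Round 1 — Kai starts repeating the rumor (initial).
Round 2 — checking thresholds:
  Ben: 1 of 2 neighbours < 2, below threshold.
  Fay: 1 of 3 neighbours ≥ 1, starts repeating the rumor.
  Nia: 1 of 2 neighbours ≥ 1, starts repeating the rumor.
Round 3 — checking thresholds:
  Ben: 2 of 2 neighbours ≥ 2, starts repeating the rumor.
Round 4 — no new spreads; cascade stops.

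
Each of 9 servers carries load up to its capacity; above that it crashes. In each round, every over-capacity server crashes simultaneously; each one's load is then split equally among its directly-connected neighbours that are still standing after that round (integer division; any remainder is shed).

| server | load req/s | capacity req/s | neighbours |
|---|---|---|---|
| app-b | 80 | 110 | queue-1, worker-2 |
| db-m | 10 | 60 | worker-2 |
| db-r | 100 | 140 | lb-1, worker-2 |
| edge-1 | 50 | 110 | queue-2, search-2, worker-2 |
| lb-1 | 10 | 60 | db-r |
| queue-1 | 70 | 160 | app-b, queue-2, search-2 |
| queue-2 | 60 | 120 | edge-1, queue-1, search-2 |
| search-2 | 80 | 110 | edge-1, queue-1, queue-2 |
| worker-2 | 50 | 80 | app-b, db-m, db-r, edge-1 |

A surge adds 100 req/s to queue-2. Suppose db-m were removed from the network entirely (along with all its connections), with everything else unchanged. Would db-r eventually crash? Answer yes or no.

With db-m removed:
Round 1 — queue-2 at 160 > 120. queue-2 crashes.
  queue-2 sheds 160 req/s to edge-1, queue-1, search-2: 53 each (1 lost).
    edge-1: 50+53 = 103 ≤ 110
    queue-1: 70+53 = 123 ≤ 160
    search-2: 80+53 = 133 > 110
Round 2 — search-2 crashes.
  search-2 sheds 133 req/s to edge-1, queue-1: 66 each (1 lost).
    edge-1: 103+66 = 169 > 110
    queue-1: 123+66 = 189 > 160
Round 3 — edge-1, queue-1 crash.
  edge-1 sheds 169 req/s to worker-2: 169 each.
    worker-2: 50+169 = 219 > 80
  queue-1 sheds 189 req/s to app-b: 189 each.
    app-b: 80+189 = 269 > 110
Round 4 — app-b, worker-2 crash.
  app-b sheds 269 req/s: no online neighbours, lost.
  worker-2 sheds 219 req/s to db-r: 219 each.
    db-r: 100+219 = 319 > 140
Round 5 — db-r crashes.
  db-r sheds 319 req/s to lb-1: 319 each.
    lb-1: 10+319 = 329 > 60
Round 6 — lb-1 crashes.
  lb-1 sheds 329 req/s: no online neighbours, lost.
No further crashes.

yes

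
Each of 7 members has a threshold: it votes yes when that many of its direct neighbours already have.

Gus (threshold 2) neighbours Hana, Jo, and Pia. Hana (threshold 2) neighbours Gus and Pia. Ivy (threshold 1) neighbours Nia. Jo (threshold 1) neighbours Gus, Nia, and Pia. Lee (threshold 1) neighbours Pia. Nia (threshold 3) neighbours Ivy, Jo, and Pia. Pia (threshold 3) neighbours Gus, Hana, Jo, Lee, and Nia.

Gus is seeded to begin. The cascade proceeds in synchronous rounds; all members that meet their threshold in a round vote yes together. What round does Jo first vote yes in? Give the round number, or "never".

Round 1 — Gus votes yes (initial).
Round 2 — checking thresholds:
  Hana: 1 of 2 neighbours < 2, not yet.
  Jo: 1 of 3 neighbours ≥ 1, votes yes.
  Pia: 1 of 5 neighbours < 3, not yet.
Round 3 — no new yes votes; cascade stops.

2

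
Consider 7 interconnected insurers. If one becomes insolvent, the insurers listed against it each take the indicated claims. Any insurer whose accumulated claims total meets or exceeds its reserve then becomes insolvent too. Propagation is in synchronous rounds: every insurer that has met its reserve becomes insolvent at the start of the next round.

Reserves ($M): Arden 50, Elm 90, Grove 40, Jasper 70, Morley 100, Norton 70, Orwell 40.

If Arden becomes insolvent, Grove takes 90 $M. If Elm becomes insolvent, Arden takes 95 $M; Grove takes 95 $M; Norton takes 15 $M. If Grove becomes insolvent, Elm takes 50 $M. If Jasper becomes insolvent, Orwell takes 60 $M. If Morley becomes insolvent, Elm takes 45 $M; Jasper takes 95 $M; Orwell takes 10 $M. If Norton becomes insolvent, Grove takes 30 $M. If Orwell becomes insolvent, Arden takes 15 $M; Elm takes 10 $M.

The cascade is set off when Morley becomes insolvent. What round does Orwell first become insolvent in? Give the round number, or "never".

3

Round 1 — Morley becomes insolvent (initial).
  Elm: +45 → 45 < 90
  Jasper: +95 → 95 ≥ 70
  Orwell: +10 → 10 < 40
Round 2 — Jasper becomes insolvent.
  Orwell: +60 → 70 ≥ 40
Round 3 — Orwell becomes insolvent.
  Arden: +15 → 15 < 50
  Elm: +10 → 55 < 90
No further insolvencies.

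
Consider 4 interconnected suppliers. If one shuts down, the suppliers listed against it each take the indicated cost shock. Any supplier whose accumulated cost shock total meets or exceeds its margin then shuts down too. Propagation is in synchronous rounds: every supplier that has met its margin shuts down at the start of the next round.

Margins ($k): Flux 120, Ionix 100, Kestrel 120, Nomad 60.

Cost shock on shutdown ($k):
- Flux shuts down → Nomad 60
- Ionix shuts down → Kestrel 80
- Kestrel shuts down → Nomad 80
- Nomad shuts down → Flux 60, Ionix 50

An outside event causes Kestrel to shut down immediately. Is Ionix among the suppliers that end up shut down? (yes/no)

Round 1 — Kestrel shuts down (initial).
  Nomad: +80 → 80 ≥ 60
Round 2 — Nomad shuts down.
  Flux: +60 → 60 < 120
  Ionix: +50 → 50 < 100
No further shutdowns.

no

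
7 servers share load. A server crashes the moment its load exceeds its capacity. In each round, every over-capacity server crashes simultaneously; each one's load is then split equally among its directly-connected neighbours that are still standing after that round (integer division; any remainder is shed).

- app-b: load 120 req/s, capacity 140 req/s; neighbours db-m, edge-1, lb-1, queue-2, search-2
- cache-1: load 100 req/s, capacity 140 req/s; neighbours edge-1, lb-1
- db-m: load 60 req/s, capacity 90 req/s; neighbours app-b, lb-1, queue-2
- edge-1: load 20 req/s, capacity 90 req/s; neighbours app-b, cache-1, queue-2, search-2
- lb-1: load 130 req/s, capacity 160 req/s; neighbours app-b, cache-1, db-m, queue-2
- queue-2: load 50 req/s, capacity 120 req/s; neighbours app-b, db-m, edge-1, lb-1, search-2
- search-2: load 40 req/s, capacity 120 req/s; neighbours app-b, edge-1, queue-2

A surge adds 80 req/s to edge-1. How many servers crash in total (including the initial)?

7

Round 1 — edge-1 at 100 > 90. edge-1 crashes.
  edge-1 sheds 100 req/s to app-b, cache-1, queue-2, search-2: 25 each.
    app-b: 120+25 = 145 > 140
    cache-1: 100+25 = 125 ≤ 140
    queue-2: 50+25 = 75 ≤ 120
    search-2: 40+25 = 65 ≤ 120
Round 2 — app-b crashes.
  app-b sheds 145 req/s to db-m, lb-1, queue-2, search-2: 36 each (1 lost).
    db-m: 60+36 = 96 > 90
    lb-1: 130+36 = 166 > 160
    queue-2: 75+36 = 111 ≤ 120
    search-2: 65+36 = 101 ≤ 120
Round 3 — db-m, lb-1 crash.
  db-m sheds 96 req/s to queue-2: 96 each.
    queue-2: 111+96 = 207 > 120
  lb-1 sheds 166 req/s to cache-1, queue-2: 83 each.
    cache-1: 125+83 = 208 > 140
    queue-2: 207+83 = 290 > 120
Round 4 — cache-1, queue-2 crash.
  cache-1 sheds 208 req/s: no online neighbours, lost.
  queue-2 sheds 290 req/s to search-2: 290 each.
    search-2: 101+290 = 391 > 120
Round 5 — search-2 crashes.
  search-2 sheds 391 req/s: no online neighbours, lost.
No further crashes.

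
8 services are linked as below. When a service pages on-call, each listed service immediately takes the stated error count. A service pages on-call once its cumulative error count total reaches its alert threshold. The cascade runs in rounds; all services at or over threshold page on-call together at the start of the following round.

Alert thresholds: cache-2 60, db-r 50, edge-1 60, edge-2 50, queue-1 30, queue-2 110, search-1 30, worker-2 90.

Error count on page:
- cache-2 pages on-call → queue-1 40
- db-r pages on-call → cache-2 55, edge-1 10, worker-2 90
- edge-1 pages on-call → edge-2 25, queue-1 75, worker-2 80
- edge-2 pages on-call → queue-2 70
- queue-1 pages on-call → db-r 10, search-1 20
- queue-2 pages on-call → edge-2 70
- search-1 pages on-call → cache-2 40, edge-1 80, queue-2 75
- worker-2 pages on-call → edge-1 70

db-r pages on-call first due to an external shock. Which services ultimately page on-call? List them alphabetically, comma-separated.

Round 1 — db-r pages on-call (initial).
  cache-2: +55 → 55 < 60
  edge-1: +10 → 10 < 60
  worker-2: +90 → 90 ≥ 90
Round 2 — worker-2 pages on-call.
  edge-1: +70 → 80 ≥ 60
Round 3 — edge-1 pages on-call.
  edge-2: +25 → 25 < 50
  queue-1: +75 → 75 ≥ 30
Round 4 — queue-1 pages on-call.
  search-1: +20 → 20 < 30
No further pages.

db-r, edge-1, queue-1, worker-2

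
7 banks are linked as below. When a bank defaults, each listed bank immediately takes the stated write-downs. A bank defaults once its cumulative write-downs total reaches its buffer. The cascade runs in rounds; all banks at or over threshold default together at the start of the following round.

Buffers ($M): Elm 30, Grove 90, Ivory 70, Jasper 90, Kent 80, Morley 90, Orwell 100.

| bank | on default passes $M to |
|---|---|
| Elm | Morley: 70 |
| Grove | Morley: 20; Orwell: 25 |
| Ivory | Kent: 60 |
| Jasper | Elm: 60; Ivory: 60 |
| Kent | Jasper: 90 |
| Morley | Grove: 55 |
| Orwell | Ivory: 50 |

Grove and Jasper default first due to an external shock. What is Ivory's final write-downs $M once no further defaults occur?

Round 1 — Grove, Jasper default (initial).
  Elm: +60 → 60 ≥ 30
  Ivory: +60 → 60 < 70
  Morley: +20 → 20 < 90
  Orwell: +25 → 25 < 100
Round 2 — Elm defaults.
  Morley: +70 → 90 ≥ 90
Round 3 — Morley defaults.
No further defaults.

60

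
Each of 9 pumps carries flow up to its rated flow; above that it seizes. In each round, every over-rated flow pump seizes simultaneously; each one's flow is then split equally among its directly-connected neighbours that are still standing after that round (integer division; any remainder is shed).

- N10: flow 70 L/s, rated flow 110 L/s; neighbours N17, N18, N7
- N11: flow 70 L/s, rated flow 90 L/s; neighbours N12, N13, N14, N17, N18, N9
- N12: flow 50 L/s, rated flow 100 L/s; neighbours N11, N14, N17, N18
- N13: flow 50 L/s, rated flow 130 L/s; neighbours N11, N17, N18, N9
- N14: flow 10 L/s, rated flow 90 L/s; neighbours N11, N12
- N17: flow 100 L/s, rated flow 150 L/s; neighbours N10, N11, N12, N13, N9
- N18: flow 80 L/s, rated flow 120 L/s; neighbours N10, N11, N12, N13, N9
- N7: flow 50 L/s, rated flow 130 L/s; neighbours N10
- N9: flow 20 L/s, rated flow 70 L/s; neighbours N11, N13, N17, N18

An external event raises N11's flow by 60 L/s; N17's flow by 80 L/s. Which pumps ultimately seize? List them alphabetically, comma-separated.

Round 1 — N11 at 130 > 90; N17 at 180 > 150. N11, N17 seize.
  N11 sheds 130 L/s to N12, N13, N14, N18, N9: 26 each.
    N12: 50+26 = 76 ≤ 100
    N13: 50+26 = 76 ≤ 130
    N14: 10+26 = 36 ≤ 90
    N18: 80+26 = 106 ≤ 120
    N9: 20+26 = 46 ≤ 70
  N17 sheds 180 L/s to N10, N12, N13, N9: 45 each.
    N10: 70+45 = 115 > 110
    N12: 76+45 = 121 > 100
    N13: 76+45 = 121 ≤ 130
    N9: 46+45 = 91 > 70
Round 2 — N10, N12, N9 seize.
  N10 sheds 115 L/s to N18, N7: 57 each (1 lost).
    N18: 106+57 = 163 > 120
    N7: 50+57 = 107 ≤ 130
  N12 sheds 121 L/s to N14, N18: 60 each (1 lost).
    N14: 36+60 = 96 > 90
    N18: 163+60 = 223 > 120
  N9 sheds 91 L/s to N13, N18: 45 each (1 lost).
    N13: 121+45 = 166 > 130
    N18: 223+45 = 268 > 120
Round 3 — N13, N14, N18 seize.
  N13 sheds 166 L/s: no online neighbours, lost.
  N14 sheds 96 L/s: no online neighbours, lost.
  N18 sheds 268 L/s: no online neighbours, lost.
No further seizures.

N10, N11, N12, N13, N14, N17, N18, N9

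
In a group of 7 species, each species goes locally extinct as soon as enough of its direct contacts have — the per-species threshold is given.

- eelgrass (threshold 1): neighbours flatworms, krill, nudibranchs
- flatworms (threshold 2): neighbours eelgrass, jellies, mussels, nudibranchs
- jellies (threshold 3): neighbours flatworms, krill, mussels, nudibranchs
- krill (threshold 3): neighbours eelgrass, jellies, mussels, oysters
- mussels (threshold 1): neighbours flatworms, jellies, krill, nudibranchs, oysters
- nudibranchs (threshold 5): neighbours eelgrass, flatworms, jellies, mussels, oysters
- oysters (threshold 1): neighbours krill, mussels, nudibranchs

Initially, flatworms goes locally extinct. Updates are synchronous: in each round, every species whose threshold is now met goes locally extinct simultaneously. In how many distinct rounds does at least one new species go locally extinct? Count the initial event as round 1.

6

Round 1 — flatworms goes locally extinct (initial).
Round 2 — checking thresholds:
  eelgrass: 1 of 3 neighbours ≥ 1, goes locally extinct.
  jellies: 1 of 4 neighbours < 3, holds.
  mussels: 1 of 5 neighbours ≥ 1, goes locally extinct.
  nudibranchs: 1 of 5 neighbours < 5, holds.
Round 3 — checking thresholds:
  jellies: 2 of 4 neighbours < 3, holds.
  krill: 2 of 4 neighbours < 3, holds.
  nudibranchs: 3 of 5 neighbours < 5, holds.
  oysters: 1 of 3 neighbours ≥ 1, goes locally extinct.
Round 4 — checking thresholds:
  jellies: 2 of 4 neighbours < 3, holds.
  krill: 3 of 4 neighbours ≥ 3, goes locally extinct.
  nudibranchs: 4 of 5 neighbours < 5, holds.
Round 5 — checking thresholds:
  jellies: 3 of 4 neighbours ≥ 3, goes locally extinct.
  nudibranchs: 4 of 5 neighbours < 5, holds.
Round 6 — checking thresholds:
  nudibranchs: 5 of 5 neighbours ≥ 5, goes locally extinct.
Round 7 — no new extinctions; cascade stops.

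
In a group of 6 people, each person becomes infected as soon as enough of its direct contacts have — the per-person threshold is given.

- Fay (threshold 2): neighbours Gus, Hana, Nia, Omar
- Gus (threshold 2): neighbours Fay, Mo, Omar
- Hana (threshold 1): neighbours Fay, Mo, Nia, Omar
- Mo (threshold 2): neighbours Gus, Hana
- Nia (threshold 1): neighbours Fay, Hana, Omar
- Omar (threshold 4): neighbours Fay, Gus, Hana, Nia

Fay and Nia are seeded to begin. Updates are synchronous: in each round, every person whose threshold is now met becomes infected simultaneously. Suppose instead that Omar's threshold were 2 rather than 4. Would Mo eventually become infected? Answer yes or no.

With Omar's threshold at 2:
Round 1 — Fay, Nia become infected (initial).
Round 2 — checking thresholds:
  Gus: 1 of 3 neighbours < 2, below threshold.
  Hana: 2 of 4 neighbours ≥ 1, becomes infected.
  Omar: 2 of 4 neighbours ≥ 2, becomes infected.
Round 3 — checking thresholds:
  Gus: 2 of 3 neighbours ≥ 2, becomes infected.
  Mo: 1 of 2 neighbours < 2, below threshold.
Round 4 — checking thresholds:
  Mo: 2 of 2 neighbours ≥ 2, becomes infected.
Round 5 — no new infections; cascade stops.

yes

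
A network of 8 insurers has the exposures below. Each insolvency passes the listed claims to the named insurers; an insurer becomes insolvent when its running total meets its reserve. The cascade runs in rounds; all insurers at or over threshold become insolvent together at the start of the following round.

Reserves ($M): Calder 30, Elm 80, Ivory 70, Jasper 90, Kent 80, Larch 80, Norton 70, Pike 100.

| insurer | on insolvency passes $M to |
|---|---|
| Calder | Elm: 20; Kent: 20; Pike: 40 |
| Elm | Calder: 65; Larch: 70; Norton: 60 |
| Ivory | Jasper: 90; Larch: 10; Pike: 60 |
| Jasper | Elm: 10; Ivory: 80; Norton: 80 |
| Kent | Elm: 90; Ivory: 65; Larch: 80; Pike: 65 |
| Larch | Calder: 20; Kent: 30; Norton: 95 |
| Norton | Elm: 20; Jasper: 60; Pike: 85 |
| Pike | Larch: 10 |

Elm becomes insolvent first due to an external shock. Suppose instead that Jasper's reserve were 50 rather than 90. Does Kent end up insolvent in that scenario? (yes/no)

no

With Jasper's reserve at 50:
Round 1 — Elm becomes insolvent (initial).
  Calder: +65 → 65 ≥ 30
  Larch: +70 → 70 < 80
  Norton: +60 → 60 < 70
Round 2 — Calder becomes insolvent.
  Kent: +20 → 20 < 80
  Pike: +40 → 40 < 100
No further insolvencies.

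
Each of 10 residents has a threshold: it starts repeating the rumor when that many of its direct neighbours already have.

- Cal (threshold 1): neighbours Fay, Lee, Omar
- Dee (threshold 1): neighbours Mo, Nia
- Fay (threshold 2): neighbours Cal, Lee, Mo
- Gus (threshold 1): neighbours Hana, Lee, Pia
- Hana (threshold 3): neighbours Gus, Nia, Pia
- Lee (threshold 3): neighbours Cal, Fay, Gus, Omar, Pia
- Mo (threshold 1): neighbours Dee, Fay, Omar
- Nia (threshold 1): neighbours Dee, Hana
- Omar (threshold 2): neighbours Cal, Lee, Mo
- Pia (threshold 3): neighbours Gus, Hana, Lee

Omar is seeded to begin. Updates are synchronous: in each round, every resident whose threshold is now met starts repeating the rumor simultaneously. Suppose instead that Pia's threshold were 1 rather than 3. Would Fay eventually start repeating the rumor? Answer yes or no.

With Pia's threshold at 1:
Round 1 — Omar starts repeating the rumor (initial).
Round 2 — checking thresholds:
  Cal: 1 of 3 neighbours ≥ 1, starts repeating the rumor.
  Lee: 1 of 5 neighbours < 3, holds.
  Mo: 1 of 3 neighbours ≥ 1, starts repeating the rumor.
Round 3 — checking thresholds:
  Dee: 1 of 2 neighbours ≥ 1, starts repeating the rumor.
  Fay: 2 of 3 neighbours ≥ 2, starts repeating the rumor.
  Lee: 2 of 5 neighbours < 3, holds.
Round 4 — checking thresholds:
  Lee: 3 of 5 neighbours ≥ 3, starts repeating the rumor.
  Nia: 1 of 2 neighbours ≥ 1, starts repeating the rumor.
Round 5 — checking thresholds:
  Gus: 1 of 3 neighbours ≥ 1, starts repeating the rumor.
  Hana: 1 of 3 neighbours < 3, holds.
  Pia: 1 of 3 neighbours ≥ 1, starts repeating the rumor.
Round 6 — checking thresholds:
  Hana: 3 of 3 neighbours ≥ 3, starts repeating the rumor.
Round 7 — no new spreads; cascade stops.

yes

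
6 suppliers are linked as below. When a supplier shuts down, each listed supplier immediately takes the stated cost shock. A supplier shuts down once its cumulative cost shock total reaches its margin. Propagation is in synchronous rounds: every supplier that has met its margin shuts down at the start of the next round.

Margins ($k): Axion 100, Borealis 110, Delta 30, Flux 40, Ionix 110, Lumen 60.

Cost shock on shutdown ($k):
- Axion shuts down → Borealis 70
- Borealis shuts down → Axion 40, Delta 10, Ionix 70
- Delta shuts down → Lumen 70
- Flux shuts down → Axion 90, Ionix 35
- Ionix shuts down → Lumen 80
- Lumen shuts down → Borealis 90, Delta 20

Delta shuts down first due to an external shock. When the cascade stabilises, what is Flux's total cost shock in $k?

0

Round 1 — Delta shuts down (initial).
  Lumen: +70 → 70 ≥ 60
Round 2 — Lumen shuts down.
  Borealis: +90 → 90 < 110
No further shutdowns.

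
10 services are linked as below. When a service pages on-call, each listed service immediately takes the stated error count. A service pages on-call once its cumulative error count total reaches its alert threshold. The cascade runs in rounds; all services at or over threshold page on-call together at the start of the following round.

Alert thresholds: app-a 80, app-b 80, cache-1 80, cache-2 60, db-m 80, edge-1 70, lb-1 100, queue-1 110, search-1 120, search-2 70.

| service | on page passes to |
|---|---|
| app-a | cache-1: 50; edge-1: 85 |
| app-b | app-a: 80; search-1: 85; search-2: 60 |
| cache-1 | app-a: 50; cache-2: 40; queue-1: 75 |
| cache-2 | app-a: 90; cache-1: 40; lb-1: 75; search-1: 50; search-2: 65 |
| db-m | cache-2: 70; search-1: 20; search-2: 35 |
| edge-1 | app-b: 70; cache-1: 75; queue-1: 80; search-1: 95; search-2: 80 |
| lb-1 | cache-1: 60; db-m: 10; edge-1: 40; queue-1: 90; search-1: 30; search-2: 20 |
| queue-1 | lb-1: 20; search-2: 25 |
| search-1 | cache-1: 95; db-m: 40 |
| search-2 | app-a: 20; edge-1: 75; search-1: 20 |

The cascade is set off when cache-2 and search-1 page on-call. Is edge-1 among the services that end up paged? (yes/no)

Round 1 — cache-2, search-1 page on-call (initial).
  app-a: +90 → 90 ≥ 80
  cache-1: +40+95 → 135 ≥ 80
  db-m: +40 → 40 < 80
  lb-1: +75 → 75 < 100
  search-2: +65 → 65 < 70
Round 2 — app-a, cache-1 page on-call.
  edge-1: +85 → 85 ≥ 70
  queue-1: +75 → 75 < 110
Round 3 — edge-1 pages on-call.
  app-b: +70 → 70 < 80
  queue-1: +80 → 155 ≥ 110
  search-2: +80 → 145 ≥ 70
Round 4 — queue-1, search-2 page on-call.
  lb-1: +20 → 95 < 100
No further pages.

yes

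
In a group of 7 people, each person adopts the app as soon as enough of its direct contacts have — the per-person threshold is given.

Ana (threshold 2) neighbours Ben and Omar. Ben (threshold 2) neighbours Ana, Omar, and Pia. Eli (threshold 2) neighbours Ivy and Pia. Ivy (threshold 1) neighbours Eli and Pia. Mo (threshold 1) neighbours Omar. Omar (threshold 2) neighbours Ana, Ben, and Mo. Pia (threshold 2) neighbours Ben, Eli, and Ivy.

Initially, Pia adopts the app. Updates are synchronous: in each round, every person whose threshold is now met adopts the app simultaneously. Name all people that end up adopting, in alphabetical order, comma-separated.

Eli, Ivy, Pia

Round 1 — Pia adopts the app (initial).
Round 2 — checking thresholds:
  Ben: 1 of 3 neighbours < 2, holds.
  Eli: 1 of 2 neighbours < 2, holds.
  Ivy: 1 of 2 neighbours ≥ 1, adopts the app.
Round 3 — checking thresholds:
  Ben: 1 of 3 neighbours < 2, holds.
  Eli: 2 of 2 neighbours ≥ 2, adopts the app.
Round 4 — no new adoptions; cascade stops.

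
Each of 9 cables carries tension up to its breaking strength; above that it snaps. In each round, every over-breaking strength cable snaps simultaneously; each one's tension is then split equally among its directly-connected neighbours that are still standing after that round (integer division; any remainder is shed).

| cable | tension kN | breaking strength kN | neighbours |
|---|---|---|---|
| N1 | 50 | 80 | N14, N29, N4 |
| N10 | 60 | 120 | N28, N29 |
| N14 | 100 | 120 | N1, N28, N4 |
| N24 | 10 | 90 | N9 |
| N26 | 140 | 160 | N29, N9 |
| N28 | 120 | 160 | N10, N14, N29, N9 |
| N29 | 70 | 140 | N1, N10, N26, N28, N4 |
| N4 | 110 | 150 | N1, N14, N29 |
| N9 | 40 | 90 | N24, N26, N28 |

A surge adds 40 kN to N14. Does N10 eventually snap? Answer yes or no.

yes

Round 1 — N14 at 140 > 120. N14 snaps.
  N14 sheds 140 kN to N1, N28, N4: 46 each (2 lost).
    N1: 50+46 = 96 > 80
    N28: 120+46 = 166 > 160
    N4: 110+46 = 156 > 150
Round 2 — N1, N28, N4 snap.
  N1 sheds 96 kN to N29: 96 each.
    N29: 70+96 = 166 > 140
  N28 sheds 166 kN to N10, N29, N9: 55 each (1 lost).
    N10: 60+55 = 115 ≤ 120
    N29: 166+55 = 221 > 140
    N9: 40+55 = 95 > 90
  N4 sheds 156 kN to N29: 156 each.
    N29: 221+156 = 377 > 140
Round 3 — N29, N9 snap.
  N29 sheds 377 kN to N10, N26: 188 each (1 lost).
    N10: 115+188 = 303 > 120
    N26: 140+188 = 328 > 160
  N9 sheds 95 kN to N24, N26: 47 each (1 lost).
    N24: 10+47 = 57 ≤ 90
    N26: 328+47 = 375 > 160
Round 4 — N10, N26 snap.
  N10 sheds 303 kN: no online neighbours, lost.
  N26 sheds 375 kN: no online neighbours, lost.
No further breaks.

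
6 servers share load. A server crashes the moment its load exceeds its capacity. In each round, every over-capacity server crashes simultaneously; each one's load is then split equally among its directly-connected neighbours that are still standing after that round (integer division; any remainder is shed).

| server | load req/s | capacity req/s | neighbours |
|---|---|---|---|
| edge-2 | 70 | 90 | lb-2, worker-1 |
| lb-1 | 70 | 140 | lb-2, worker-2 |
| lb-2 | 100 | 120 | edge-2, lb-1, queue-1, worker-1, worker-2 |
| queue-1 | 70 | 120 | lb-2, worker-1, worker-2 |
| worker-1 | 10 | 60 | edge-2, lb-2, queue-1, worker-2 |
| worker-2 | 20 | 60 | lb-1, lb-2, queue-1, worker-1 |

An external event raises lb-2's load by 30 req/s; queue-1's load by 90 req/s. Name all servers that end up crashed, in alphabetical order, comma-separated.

edge-2, lb-1, lb-2, queue-1, worker-1, worker-2

Round 1 — lb-2 at 130 > 120; queue-1 at 160 > 120. lb-2, queue-1 crash.
  lb-2 sheds 130 req/s to edge-2, lb-1, worker-1, worker-2: 32 each (2 lost).
    edge-2: 70+32 = 102 > 90
    lb-1: 70+32 = 102 ≤ 140
    worker-1: 10+32 = 42 ≤ 60
    worker-2: 20+32 = 52 ≤ 60
  queue-1 sheds 160 req/s to worker-1, worker-2: 80 each.
    worker-1: 42+80 = 122 > 60
    worker-2: 52+80 = 132 > 60
Round 2 — edge-2, worker-1, worker-2 crash.
  edge-2 sheds 102 req/s: no online neighbours, lost.
  worker-1 sheds 122 req/s: no online neighbours, lost.
  worker-2 sheds 132 req/s to lb-1: 132 each.
    lb-1: 102+132 = 234 > 140
Round 3 — lb-1 crashes.
  lb-1 sheds 234 req/s: no online neighbours, lost.
No further crashes.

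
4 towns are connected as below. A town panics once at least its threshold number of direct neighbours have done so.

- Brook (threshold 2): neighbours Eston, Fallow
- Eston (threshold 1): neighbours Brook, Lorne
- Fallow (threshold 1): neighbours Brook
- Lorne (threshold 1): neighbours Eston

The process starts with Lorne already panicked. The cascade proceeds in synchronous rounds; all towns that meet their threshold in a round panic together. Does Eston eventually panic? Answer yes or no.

yes

Round 1 — Lorne panics (initial).
Round 2 — checking thresholds:
  Eston: 1 of 2 neighbours ≥ 1, panics.
Round 3 — no new panics; cascade stops.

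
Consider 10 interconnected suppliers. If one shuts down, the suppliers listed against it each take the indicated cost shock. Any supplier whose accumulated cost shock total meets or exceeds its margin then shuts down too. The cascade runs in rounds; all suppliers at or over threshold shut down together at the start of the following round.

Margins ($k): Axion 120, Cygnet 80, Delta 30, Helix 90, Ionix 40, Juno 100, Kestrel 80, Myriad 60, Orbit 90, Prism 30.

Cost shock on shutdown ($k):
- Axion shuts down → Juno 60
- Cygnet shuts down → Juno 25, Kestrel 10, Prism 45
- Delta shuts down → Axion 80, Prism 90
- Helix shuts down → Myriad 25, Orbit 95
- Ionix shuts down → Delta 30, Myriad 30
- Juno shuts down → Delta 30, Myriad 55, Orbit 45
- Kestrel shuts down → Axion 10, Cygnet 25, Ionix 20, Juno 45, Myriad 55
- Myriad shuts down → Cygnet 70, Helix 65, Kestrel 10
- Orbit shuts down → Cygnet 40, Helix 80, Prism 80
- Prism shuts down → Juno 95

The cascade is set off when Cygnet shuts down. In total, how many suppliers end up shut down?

Round 1 — Cygnet shuts down (initial).
  Juno: +25 → 25 < 100
  Kestrel: +10 → 10 < 80
  Prism: +45 → 45 ≥ 30
Round 2 — Prism shuts down.
  Juno: +95 → 120 ≥ 100
Round 3 — Juno shuts down.
  Delta: +30 → 30 ≥ 30
  Myriad: +55 → 55 < 60
  Orbit: +45 → 45 < 90
Round 4 — Delta shuts down.
  Axion: +80 → 80 < 120
No further shutdowns.

4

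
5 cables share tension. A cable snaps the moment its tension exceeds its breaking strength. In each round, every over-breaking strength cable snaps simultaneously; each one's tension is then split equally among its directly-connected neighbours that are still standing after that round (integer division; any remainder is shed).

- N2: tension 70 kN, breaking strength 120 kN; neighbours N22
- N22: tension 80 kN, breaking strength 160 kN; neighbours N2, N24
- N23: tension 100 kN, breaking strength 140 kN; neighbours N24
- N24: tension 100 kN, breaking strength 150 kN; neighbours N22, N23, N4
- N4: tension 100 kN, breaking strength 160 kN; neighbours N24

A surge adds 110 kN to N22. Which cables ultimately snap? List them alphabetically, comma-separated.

N2, N22, N23, N24, N4

Round 1 — N22 at 190 > 160. N22 snaps.
  N22 sheds 190 kN to N2, N24: 95 each.
    N2: 70+95 = 165 > 120
    N24: 100+95 = 195 > 150
Round 2 — N2, N24 snap.
  N2 sheds 165 kN: no online neighbours, lost.
  N24 sheds 195 kN to N23, N4: 97 each (1 lost).
    N23: 100+97 = 197 > 140
    N4: 100+97 = 197 > 160
Round 3 — N23, N4 snap.
  N23 sheds 197 kN: no online neighbours, lost.
  N4 sheds 197 kN: no online neighbours, lost.
No further breaks.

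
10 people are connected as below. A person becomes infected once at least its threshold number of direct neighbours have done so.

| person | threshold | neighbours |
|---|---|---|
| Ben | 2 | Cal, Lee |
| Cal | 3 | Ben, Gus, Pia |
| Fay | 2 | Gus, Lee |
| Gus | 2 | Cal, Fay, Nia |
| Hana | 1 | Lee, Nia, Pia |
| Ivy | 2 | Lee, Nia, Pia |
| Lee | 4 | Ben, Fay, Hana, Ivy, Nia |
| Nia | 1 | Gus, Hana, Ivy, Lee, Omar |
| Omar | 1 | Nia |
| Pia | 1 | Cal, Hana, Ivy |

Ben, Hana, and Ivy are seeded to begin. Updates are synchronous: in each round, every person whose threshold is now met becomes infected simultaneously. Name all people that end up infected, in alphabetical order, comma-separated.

Ben, Hana, Ivy, Lee, Nia, Omar, Pia

Round 1 — Ben, Hana, Ivy become infected (initial).
Round 2 — checking thresholds:
  Cal: 1 of 3 neighbours < 3, not yet.
  Lee: 3 of 5 neighbours < 4, not yet.
  Nia: 2 of 5 neighbours ≥ 1, becomes infected.
  Pia: 2 of 3 neighbours ≥ 1, becomes infected.
Round 3 — checking thresholds:
  Cal: 2 of 3 neighbours < 3, not yet.
  Gus: 1 of 3 neighbours < 2, not yet.
  Lee: 4 of 5 neighbours ≥ 4, becomes infected.
  Omar: 1 of 1 neighbours ≥ 1, becomes infected.
Round 4 — no new infections; cascade stops.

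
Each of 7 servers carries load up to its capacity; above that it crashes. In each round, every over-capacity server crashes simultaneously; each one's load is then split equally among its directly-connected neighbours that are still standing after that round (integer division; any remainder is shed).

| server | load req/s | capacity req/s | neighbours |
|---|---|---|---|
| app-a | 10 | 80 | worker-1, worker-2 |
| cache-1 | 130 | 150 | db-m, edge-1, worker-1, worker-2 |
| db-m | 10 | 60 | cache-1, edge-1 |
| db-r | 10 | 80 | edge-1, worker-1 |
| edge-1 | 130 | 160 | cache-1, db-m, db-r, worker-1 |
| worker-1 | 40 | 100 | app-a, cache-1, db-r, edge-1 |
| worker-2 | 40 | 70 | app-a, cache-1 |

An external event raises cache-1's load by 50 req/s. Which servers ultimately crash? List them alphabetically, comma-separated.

Round 1 — cache-1 at 180 > 150. cache-1 crashes.
  cache-1 sheds 180 req/s to db-m, edge-1, worker-1, worker-2: 45 each.
    db-m: 10+45 = 55 ≤ 60
    edge-1: 130+45 = 175 > 160
    worker-1: 40+45 = 85 ≤ 100
    worker-2: 40+45 = 85 > 70
Round 2 — edge-1, worker-2 crash.
  edge-1 sheds 175 req/s to db-m, db-r, worker-1: 58 each (1 lost).
    db-m: 55+58 = 113 > 60
    db-r: 10+58 = 68 ≤ 80
    worker-1: 85+58 = 143 > 100
  worker-2 sheds 85 req/s to app-a: 85 each.
    app-a: 10+85 = 95 > 80
Round 3 — app-a, db-m, worker-1 crash.
  app-a sheds 95 req/s: no online neighbours, lost.
  db-m sheds 113 req/s: no online neighbours, lost.
  worker-1 sheds 143 req/s to db-r: 143 each.
    db-r: 68+143 = 211 > 80
Round 4 — db-r crashes.
  db-r sheds 211 req/s: no online neighbours, lost.
No further crashes.

app-a, cache-1, db-m, db-r, edge-1, worker-1, worker-2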